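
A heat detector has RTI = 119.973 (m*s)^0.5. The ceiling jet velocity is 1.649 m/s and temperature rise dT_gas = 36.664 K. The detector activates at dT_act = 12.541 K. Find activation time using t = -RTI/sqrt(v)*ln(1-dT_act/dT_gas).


dT_act/dT_gas = 0.34205
ln(1 - 0.34205) = -0.41863
t = -119.973 / sqrt(1.649) * -0.41863 = 39.111 s

39.111 s


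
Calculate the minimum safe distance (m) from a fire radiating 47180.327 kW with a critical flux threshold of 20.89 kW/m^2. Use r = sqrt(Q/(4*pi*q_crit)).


4*pi*q_crit = 262.51
Q/(4*pi*q_crit) = 179.73
r = sqrt(179.73) = 13.406 m

13.406 m


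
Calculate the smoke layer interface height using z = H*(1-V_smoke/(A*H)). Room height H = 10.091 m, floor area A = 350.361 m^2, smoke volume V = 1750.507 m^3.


V/(A*H) = 0.49512
1 - 0.49512 = 0.50488
z = 10.091 * 0.50488 = 5.0947 m

5.0947 m


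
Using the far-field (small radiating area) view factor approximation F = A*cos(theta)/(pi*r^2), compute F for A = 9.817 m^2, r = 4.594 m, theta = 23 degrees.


cos(23 deg) = 0.92050
pi*r^2 = 66.303
F = 9.817 * 0.92050 / 66.303 = 0.13629

0.13629


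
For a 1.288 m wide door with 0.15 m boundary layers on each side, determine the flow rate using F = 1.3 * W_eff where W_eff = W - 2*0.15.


W_eff = 1.288 - 0.30 = 0.988 m
F = 1.3 * 0.988 = 1.2844 persons/s

1.2844 persons/s


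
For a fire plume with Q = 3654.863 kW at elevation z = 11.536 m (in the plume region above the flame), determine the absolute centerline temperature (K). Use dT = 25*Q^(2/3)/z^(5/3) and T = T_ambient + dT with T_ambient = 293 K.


Q^(2/3) = 237.27
z^(5/3) = 58.897
dT = 25 * 237.27 / 58.897 = 100.72 K
T = 293 + 100.72 = 393.72 K

393.72 K


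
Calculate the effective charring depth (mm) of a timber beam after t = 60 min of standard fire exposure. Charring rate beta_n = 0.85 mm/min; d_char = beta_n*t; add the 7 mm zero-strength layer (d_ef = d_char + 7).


d_char = 0.85 * 60 = 51 mm
d_ef = 51 + 1.0*7 = 58 mm

58 mm


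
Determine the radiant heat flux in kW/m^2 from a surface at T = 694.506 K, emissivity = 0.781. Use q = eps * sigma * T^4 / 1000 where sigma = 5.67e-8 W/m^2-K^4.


T^4 = 2.3265e+11
q = 0.781 * 5.67e-8 * 2.3265e+11 / 1000 = 10.302 kW/m^2

10.302 kW/m^2


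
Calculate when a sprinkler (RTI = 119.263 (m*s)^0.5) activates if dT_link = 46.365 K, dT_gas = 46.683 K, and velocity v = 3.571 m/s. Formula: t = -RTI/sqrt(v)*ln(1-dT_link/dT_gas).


dT_link/dT_gas = 0.99319
ln(1 - 0.99319) = -4.9891
t = -119.263 / sqrt(3.571) * -4.9891 = 314.87 s

314.87 s


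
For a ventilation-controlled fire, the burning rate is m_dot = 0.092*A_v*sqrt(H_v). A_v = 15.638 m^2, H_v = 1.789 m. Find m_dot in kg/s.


sqrt(H_v) = 1.3375
m_dot = 0.092 * 15.638 * 1.3375 = 1.9243 kg/s

1.9243 kg/s


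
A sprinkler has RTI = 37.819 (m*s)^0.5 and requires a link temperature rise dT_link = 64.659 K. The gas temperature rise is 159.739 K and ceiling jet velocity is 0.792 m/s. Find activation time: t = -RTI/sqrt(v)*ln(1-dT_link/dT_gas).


dT_link/dT_gas = 0.40478
ln(1 - 0.40478) = -0.51882
t = -37.819 / sqrt(0.792) * -0.51882 = 22.048 s

22.048 s


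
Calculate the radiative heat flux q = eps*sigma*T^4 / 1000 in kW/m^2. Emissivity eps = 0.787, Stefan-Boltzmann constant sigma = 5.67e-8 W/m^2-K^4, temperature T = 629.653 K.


T^4 = 1.5718e+11
q = 0.787 * 5.67e-8 * 1.5718e+11 / 1000 = 7.0140 kW/m^2

7.0140 kW/m^2


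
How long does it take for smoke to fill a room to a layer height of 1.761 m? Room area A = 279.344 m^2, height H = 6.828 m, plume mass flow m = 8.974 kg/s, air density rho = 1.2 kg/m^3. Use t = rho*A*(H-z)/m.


H - z = 5.067 m
t = 1.2 * 279.344 * 5.067 / 8.974 = 189.27 s

189.27 s


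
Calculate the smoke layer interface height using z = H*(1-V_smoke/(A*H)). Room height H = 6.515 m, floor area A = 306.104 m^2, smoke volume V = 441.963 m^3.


V/(A*H) = 0.22162
1 - 0.22162 = 0.77838
z = 6.515 * 0.77838 = 5.0712 m

5.0712 m


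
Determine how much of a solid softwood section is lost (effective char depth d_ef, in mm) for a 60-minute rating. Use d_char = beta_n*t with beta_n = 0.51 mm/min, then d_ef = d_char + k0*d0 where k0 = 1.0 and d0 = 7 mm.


d_char = 0.51 * 60 = 30.6 mm
d_ef = 30.6 + 1.0*7 = 37.6 mm

37.6 mm


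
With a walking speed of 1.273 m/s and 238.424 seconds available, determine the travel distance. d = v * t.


d = 1.273 * 238.424 = 303.51 m

303.51 m


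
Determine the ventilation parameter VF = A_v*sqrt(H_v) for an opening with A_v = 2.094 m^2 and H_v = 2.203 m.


sqrt(H_v) = 1.4843
VF = 2.094 * 1.4843 = 3.1080 m^(5/2)

3.1080 m^(5/2)


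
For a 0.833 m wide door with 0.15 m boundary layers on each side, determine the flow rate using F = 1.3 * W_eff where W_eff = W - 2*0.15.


W_eff = 0.833 - 0.30 = 0.533 m
F = 1.3 * 0.533 = 0.69290 persons/s

0.69290 persons/s


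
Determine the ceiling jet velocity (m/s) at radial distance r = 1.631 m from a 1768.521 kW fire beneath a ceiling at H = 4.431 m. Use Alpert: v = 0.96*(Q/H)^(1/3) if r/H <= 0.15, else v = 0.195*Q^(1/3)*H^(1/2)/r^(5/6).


r/H = 1.631 / 4.431 = 0.36809
r/H > 0.15, so v = 0.195*Q^(1/3)*H^(1/2)/r^(5/6)
Q^(1/3) = 12.093
H^(1/2) = 2.1050
r^(5/6) = 1.5033
v = 0.195 * 12.093 * 2.1050 / 1.5033 = 3.3020 m/s

3.3020 m/s


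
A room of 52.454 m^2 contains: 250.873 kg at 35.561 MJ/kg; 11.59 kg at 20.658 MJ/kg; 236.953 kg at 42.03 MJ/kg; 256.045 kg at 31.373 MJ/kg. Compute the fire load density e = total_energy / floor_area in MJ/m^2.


Total energy = 250.873*35.561 + 11.59*20.658 + 236.953*42.03 + 256.045*31.373
= 8921.295 + 239.4262 + 9959.135 + 8032.900
= 27152.76 MJ
e = 27152.76 / 52.454 = 517.65 MJ/m^2

517.65 MJ/m^2


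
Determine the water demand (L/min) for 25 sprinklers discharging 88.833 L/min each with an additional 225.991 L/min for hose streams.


Sprinkler demand = 25 * 88.833 = 2220.825 L/min
Total = 2220.825 + 225.991 = 2446.816 L/min

2446.816 L/min


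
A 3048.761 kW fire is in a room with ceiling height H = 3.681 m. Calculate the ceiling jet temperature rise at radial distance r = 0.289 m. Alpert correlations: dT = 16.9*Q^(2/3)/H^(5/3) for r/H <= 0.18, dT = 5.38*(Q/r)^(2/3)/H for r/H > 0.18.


r/H = 0.289 / 3.681 = 0.078511
r/H <= 0.18, so dT = 16.9*Q^(2/3)/H^(5/3)
Q^(2/3) = 210.26
H^(5/3) = 8.7756
dT = 16.9 * 210.26 / 8.7756 = 404.91 K

404.91 K


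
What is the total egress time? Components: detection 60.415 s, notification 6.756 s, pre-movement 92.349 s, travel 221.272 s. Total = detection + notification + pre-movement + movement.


Total = 60.415 + 6.756 + 92.349 + 221.272 = 380.792 s

380.792 s


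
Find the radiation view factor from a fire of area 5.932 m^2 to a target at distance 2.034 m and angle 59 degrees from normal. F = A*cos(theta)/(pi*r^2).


cos(59 deg) = 0.51504
pi*r^2 = 12.997
F = 5.932 * 0.51504 / 12.997 = 0.23507

0.23507


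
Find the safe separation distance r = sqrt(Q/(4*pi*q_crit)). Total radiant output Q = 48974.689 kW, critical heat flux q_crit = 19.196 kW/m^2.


4*pi*q_crit = 241.22
Q/(4*pi*q_crit) = 203.03
r = sqrt(203.03) = 14.249 m

14.249 m


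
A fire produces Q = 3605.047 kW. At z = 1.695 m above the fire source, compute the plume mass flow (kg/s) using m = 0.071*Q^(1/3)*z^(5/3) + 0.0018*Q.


Q^(1/3) = 15.333
z^(5/3) = 2.4096
First term = 0.071 * 15.333 * 2.4096 = 2.6233
Second term = 0.0018 * 3605.047 = 6.4891
m = 9.1124 kg/s

9.1124 kg/s


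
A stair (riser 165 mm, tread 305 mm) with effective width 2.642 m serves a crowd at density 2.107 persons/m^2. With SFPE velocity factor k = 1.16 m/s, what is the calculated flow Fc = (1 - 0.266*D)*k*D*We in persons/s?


1 - 0.266*D = 1 - 0.266*2.107 = 0.43954
Fs = 0.43954 * 1.16 * 2.107 = 1.0743 persons/(s*m)
Fc = 1.0743 * 2.642 = 2.8383 persons/s

2.8383 persons/s


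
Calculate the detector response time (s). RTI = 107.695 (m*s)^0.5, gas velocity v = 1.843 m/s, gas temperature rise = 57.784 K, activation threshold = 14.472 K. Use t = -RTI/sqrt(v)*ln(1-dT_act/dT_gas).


dT_act/dT_gas = 0.25045
ln(1 - 0.25045) = -0.28828
t = -107.695 / sqrt(1.843) * -0.28828 = 22.869 s

22.869 s


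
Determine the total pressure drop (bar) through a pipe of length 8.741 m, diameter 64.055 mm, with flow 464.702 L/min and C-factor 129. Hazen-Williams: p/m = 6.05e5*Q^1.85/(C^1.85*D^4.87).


Q^1.85 = 85955
C^1.85 = 8027.7
D^4.87 = 6.2793e+08
p/m = 0.010316 bar/m
p_total = 0.010316 * 8.741 = 0.090175 bar

0.090175 bar


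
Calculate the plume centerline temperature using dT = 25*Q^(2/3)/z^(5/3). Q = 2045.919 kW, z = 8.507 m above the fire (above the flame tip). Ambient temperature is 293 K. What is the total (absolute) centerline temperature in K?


Q^(2/3) = 161.16
z^(5/3) = 35.451
dT = 25 * 161.16 / 35.451 = 113.65 K
T = 293 + 113.65 = 406.65 K

406.65 K


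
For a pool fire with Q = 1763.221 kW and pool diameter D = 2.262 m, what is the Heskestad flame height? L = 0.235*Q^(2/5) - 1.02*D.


Q^(2/5) = 19.885
0.235 * Q^(2/5) = 4.6729
1.02 * D = 2.3072
L = 2.3657 m

2.3657 m


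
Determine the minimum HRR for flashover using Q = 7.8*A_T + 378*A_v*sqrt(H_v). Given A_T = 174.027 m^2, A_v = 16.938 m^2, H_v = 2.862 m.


7.8*A_T = 1357.4
sqrt(H_v) = 1.6917
378*A_v*sqrt(H_v) = 10832
Q = 1357.4 + 10832 = 12189 kW

12189 kW


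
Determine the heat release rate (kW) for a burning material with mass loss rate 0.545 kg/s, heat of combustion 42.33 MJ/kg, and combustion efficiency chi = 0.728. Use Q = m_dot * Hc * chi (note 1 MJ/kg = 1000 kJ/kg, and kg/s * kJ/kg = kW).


Hc = 42.33 MJ/kg = 42.33 * 1000 kJ/kg = 42330 kJ/kg
Q = 0.545 kg/s * 42330 kJ/kg * 0.728 = 16795 kW

16795 kW


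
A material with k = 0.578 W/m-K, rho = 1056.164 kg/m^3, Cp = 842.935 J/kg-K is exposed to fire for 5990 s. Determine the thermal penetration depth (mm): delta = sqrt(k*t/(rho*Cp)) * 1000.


alpha = 0.578 / (1056.164 * 842.935) = 6.4924e-07 m^2/s
alpha * t = 0.0038889
delta = sqrt(0.0038889) * 1000 = 62.361 mm

62.361 mm


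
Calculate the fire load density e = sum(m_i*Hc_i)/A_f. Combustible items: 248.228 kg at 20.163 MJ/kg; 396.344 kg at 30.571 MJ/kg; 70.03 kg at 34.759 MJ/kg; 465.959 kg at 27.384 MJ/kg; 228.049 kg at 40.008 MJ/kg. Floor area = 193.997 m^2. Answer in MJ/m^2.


Total energy = 248.228*20.163 + 396.344*30.571 + 70.03*34.759 + 465.959*27.384 + 228.049*40.008
= 5005.021 + 12116.63 + 2434.173 + 12759.82 + 9123.784
= 41439.43 MJ
e = 41439.43 / 193.997 = 213.61 MJ/m^2

213.61 MJ/m^2


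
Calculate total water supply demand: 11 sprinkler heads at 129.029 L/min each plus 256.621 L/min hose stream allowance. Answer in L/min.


Sprinkler demand = 11 * 129.029 = 1419.319 L/min
Total = 1419.319 + 256.621 = 1675.94 L/min

1675.94 L/min


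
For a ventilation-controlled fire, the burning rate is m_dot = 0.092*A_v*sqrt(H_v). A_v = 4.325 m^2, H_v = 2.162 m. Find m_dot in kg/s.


sqrt(H_v) = 1.4704
m_dot = 0.092 * 4.325 * 1.4704 = 0.58506 kg/s

0.58506 kg/s


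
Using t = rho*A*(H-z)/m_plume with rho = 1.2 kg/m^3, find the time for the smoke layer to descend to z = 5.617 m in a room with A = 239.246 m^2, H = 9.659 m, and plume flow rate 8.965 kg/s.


H - z = 4.042 m
t = 1.2 * 239.246 * 4.042 / 8.965 = 129.44 s

129.44 s


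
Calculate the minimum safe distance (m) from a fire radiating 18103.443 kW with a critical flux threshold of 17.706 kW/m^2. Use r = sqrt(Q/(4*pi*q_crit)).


4*pi*q_crit = 222.50
Q/(4*pi*q_crit) = 81.364
r = sqrt(81.364) = 9.0202 m

9.0202 m


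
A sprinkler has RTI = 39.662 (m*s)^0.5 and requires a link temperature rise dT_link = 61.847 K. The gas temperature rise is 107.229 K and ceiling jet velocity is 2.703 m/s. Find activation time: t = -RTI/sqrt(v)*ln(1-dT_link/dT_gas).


dT_link/dT_gas = 0.57677
ln(1 - 0.57677) = -0.85985
t = -39.662 / sqrt(2.703) * -0.85985 = 20.743 s

20.743 s


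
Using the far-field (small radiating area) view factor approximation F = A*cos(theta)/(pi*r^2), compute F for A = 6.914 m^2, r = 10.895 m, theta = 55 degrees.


cos(55 deg) = 0.57358
pi*r^2 = 372.91
F = 6.914 * 0.57358 / 372.91 = 0.010634

0.010634


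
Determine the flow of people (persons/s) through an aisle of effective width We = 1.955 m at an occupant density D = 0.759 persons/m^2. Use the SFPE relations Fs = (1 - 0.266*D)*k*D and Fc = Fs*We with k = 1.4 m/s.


1 - 0.266*D = 1 - 0.266*0.759 = 0.79811
Fs = 0.79811 * 1.4 * 0.759 = 0.84807 persons/(s*m)
Fc = 0.84807 * 1.955 = 1.6580 persons/s

1.6580 persons/s


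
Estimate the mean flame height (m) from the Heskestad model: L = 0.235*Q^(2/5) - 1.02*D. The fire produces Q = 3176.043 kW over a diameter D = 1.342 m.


Q^(2/5) = 25.163
0.235 * Q^(2/5) = 5.9132
1.02 * D = 1.3688
L = 4.5444 m

4.5444 m


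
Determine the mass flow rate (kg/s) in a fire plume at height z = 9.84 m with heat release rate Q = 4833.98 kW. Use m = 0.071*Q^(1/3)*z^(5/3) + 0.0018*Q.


Q^(1/3) = 16.908
z^(5/3) = 45.185
First term = 0.071 * 16.908 * 45.185 = 54.244
Second term = 0.0018 * 4833.98 = 8.7012
m = 62.945 kg/s

62.945 kg/s


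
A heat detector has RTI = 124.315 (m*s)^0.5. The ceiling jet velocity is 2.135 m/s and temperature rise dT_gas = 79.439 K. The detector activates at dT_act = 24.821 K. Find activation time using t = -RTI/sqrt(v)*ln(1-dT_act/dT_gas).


dT_act/dT_gas = 0.31245
ln(1 - 0.31245) = -0.37463
t = -124.315 / sqrt(2.135) * -0.37463 = 31.873 s

31.873 s


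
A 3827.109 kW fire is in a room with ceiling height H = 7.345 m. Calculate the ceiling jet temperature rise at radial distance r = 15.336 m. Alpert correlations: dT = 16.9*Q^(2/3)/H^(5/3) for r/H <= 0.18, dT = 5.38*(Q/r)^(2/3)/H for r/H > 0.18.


r/H = 15.336 / 7.345 = 2.0880
r/H > 0.18, so dT = 5.38*(Q/r)^(2/3)/H
Q/r = 249.55
(Q/r)^(2/3) = 39.637
dT = 5.38 * 39.637 / 7.345 = 29.033 K

29.033 K


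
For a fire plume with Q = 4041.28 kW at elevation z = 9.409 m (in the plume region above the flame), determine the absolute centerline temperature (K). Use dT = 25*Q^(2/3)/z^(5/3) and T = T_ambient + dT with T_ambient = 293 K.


Q^(2/3) = 253.71
z^(5/3) = 41.935
dT = 25 * 253.71 / 41.935 = 151.26 K
T = 293 + 151.26 = 444.26 K

444.26 K


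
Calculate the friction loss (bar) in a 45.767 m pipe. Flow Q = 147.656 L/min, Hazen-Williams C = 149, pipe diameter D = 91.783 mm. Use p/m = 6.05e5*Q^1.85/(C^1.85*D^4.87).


Q^1.85 = 10307
C^1.85 = 10481
D^4.87 = 3.6195e+09
p/m = 0.00016437 bar/m
p_total = 0.00016437 * 45.767 = 0.0075227 bar

0.0075227 bar


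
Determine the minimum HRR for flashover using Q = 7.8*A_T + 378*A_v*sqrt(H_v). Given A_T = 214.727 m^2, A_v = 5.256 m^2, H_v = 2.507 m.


7.8*A_T = 1674.9
sqrt(H_v) = 1.5834
378*A_v*sqrt(H_v) = 3145.8
Q = 1674.9 + 3145.8 = 4820.6 kW

4820.6 kW


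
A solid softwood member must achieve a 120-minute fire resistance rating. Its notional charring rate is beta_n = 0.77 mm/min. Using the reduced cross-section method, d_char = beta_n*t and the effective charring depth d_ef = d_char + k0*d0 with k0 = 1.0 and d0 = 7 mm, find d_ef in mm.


d_char = 0.77 * 120 = 92.4 mm
d_ef = 92.4 + 1.0*7 = 99.4 mm

99.4 mm


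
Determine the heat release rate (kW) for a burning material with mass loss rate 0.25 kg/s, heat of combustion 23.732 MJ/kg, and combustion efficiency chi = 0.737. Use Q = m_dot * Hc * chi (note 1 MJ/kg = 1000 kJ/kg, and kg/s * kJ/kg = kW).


Hc = 23.732 MJ/kg = 23.732 * 1000 kJ/kg = 23732 kJ/kg
Q = 0.25 kg/s * 23732 kJ/kg * 0.737 = 4372.621 kW

4372.621 kW


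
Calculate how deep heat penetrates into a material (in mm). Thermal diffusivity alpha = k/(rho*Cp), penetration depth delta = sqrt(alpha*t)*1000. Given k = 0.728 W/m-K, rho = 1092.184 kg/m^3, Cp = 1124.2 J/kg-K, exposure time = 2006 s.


alpha = 0.728 / (1092.184 * 1124.2) = 5.9291e-07 m^2/s
alpha * t = 0.0011894
delta = sqrt(0.0011894) * 1000 = 34.487 mm

34.487 mm


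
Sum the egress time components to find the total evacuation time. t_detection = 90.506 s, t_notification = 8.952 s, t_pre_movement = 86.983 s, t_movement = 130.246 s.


Total = 90.506 + 8.952 + 86.983 + 130.246 = 316.687 s

316.687 s


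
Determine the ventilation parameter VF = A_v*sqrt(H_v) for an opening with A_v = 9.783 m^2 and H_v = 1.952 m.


sqrt(H_v) = 1.3971
VF = 9.783 * 1.3971 = 13.668 m^(5/2)

13.668 m^(5/2)


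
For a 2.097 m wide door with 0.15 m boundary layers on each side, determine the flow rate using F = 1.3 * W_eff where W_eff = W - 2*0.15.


W_eff = 2.097 - 0.30 = 1.797 m
F = 1.3 * 1.797 = 2.3361 persons/s

2.3361 persons/s


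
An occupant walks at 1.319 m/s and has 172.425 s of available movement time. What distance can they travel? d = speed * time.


d = 1.319 * 172.425 = 227.43 m

227.43 m


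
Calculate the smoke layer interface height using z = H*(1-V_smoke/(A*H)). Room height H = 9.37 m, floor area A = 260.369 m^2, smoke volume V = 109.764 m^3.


V/(A*H) = 0.044992
1 - 0.044992 = 0.95501
z = 9.37 * 0.95501 = 8.9484 m

8.9484 m


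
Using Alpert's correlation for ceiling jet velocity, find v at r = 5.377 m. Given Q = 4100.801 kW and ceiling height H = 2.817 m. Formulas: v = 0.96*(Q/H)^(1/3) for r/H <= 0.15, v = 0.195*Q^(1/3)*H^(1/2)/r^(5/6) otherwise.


r/H = 5.377 / 2.817 = 1.9088
r/H > 0.15, so v = 0.195*Q^(1/3)*H^(1/2)/r^(5/6)
Q^(1/3) = 16.006
H^(1/2) = 1.6784
r^(5/6) = 4.0624
v = 0.195 * 16.006 * 1.6784 / 4.0624 = 1.2895 m/s

1.2895 m/s


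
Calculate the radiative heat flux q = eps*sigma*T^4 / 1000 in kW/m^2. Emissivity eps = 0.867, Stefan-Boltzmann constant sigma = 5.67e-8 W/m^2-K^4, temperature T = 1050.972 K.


T^4 = 1.2200e+12
q = 0.867 * 5.67e-8 * 1.2200e+12 / 1000 = 59.975 kW/m^2

59.975 kW/m^2


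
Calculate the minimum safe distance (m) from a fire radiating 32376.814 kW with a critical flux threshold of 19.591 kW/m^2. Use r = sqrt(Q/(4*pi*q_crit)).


4*pi*q_crit = 246.19
Q/(4*pi*q_crit) = 131.51
r = sqrt(131.51) = 11.468 m

11.468 m


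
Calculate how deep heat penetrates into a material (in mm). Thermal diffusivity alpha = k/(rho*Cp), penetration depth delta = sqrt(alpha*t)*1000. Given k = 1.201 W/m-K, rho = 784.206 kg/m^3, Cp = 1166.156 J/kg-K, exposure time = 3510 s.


alpha = 1.201 / (784.206 * 1166.156) = 1.3133e-06 m^2/s
alpha * t = 0.0046096
delta = sqrt(0.0046096) * 1000 = 67.894 mm

67.894 mm


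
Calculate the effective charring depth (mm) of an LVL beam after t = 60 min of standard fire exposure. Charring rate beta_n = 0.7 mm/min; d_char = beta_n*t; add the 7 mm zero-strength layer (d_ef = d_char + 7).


d_char = 0.7 * 60 = 42 mm
d_ef = 42 + 1.0*7 = 49 mm

49 mm


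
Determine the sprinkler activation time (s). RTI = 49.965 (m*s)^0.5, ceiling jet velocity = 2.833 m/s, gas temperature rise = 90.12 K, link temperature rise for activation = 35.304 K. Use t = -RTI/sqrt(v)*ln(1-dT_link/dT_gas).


dT_link/dT_gas = 0.39174
ln(1 - 0.39174) = -0.49716
t = -49.965 / sqrt(2.833) * -0.49716 = 14.758 s

14.758 s


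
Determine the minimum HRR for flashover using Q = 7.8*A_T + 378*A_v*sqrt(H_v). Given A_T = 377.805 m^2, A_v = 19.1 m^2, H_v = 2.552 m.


7.8*A_T = 2946.879
sqrt(H_v) = 1.5975
378*A_v*sqrt(H_v) = 11534
Q = 2946.879 + 11534 = 14480 kW

14480 kW


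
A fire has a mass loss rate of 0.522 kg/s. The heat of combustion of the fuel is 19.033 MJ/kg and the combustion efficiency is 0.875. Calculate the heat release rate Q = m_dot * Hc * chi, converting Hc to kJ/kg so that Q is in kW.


Hc = 19.033 MJ/kg = 19.033 * 1000 kJ/kg = 19033 kJ/kg
Q = 0.522 kg/s * 19033 kJ/kg * 0.875 = 8693.3 kW

8693.3 kW


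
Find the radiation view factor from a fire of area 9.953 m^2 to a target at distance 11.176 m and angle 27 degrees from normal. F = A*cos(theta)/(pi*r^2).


cos(27 deg) = 0.89101
pi*r^2 = 392.39
F = 9.953 * 0.89101 / 392.39 = 0.022600

0.022600


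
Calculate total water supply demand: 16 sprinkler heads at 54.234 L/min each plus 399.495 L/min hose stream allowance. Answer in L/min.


Sprinkler demand = 16 * 54.234 = 867.744 L/min
Total = 867.744 + 399.495 = 1267.239 L/min

1267.239 L/min


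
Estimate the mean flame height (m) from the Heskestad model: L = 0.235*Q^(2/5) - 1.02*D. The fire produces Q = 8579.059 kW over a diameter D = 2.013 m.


Q^(2/5) = 37.443
0.235 * Q^(2/5) = 8.7992
1.02 * D = 2.0533
L = 6.7460 m

6.7460 m


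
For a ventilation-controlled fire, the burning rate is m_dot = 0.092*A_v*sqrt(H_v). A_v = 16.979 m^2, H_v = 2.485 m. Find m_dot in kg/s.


sqrt(H_v) = 1.5764
m_dot = 0.092 * 16.979 * 1.5764 = 2.4624 kg/s

2.4624 kg/s


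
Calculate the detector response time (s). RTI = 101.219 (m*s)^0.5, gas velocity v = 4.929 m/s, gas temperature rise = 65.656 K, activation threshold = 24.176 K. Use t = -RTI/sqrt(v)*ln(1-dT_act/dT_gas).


dT_act/dT_gas = 0.36822
ln(1 - 0.36822) = -0.45922
t = -101.219 / sqrt(4.929) * -0.45922 = 20.936 s

20.936 s


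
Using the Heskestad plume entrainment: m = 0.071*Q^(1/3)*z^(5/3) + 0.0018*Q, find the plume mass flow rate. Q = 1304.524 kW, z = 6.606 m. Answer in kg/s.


Q^(1/3) = 10.927
z^(5/3) = 23.258
First term = 0.071 * 10.927 * 23.258 = 18.043
Second term = 0.0018 * 1304.524 = 2.3481
m = 20.391 kg/s

20.391 kg/s


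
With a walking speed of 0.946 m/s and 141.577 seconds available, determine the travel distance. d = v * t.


d = 0.946 * 141.577 = 133.93 m

133.93 m


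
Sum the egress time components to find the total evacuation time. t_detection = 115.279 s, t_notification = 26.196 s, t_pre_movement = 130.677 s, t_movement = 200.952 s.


Total = 115.279 + 26.196 + 130.677 + 200.952 = 473.104 s

473.104 s


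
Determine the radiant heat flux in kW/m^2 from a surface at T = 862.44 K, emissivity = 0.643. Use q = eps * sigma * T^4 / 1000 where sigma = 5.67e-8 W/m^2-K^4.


T^4 = 5.5324e+11
q = 0.643 * 5.67e-8 * 5.5324e+11 / 1000 = 20.170 kW/m^2

20.170 kW/m^2


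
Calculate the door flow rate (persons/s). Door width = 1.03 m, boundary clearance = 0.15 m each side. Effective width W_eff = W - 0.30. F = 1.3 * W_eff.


W_eff = 1.03 - 0.30 = 0.73 m
F = 1.3 * 0.73 = 0.949 persons/s

0.949 persons/s


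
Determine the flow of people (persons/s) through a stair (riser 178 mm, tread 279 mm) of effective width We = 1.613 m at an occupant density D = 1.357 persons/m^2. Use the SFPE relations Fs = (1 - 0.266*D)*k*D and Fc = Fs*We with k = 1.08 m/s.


1 - 0.266*D = 1 - 0.266*1.357 = 0.63904
Fs = 0.63904 * 1.08 * 1.357 = 0.93655 persons/(s*m)
Fc = 0.93655 * 1.613 = 1.5107 persons/s

1.5107 persons/s


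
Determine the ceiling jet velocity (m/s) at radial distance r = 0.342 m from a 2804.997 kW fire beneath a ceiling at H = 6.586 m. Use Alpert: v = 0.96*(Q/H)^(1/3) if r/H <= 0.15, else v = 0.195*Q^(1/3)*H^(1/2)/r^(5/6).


r/H = 0.342 / 6.586 = 0.051928
r/H <= 0.15, so v = 0.96*(Q/H)^(1/3)
Q/H = 425.90
(Q/H)^(1/3) = 7.5238
v = 0.96 * 7.5238 = 7.2228 m/s

7.2228 m/s


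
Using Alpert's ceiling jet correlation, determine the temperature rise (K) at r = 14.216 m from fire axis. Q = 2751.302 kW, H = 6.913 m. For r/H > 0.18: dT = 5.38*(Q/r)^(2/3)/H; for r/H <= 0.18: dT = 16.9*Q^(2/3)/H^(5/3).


r/H = 14.216 / 6.913 = 2.0564
r/H > 0.18, so dT = 5.38*(Q/r)^(2/3)/H
Q/r = 193.54
(Q/r)^(2/3) = 33.459
dT = 5.38 * 33.459 / 6.913 = 26.039 K

26.039 K


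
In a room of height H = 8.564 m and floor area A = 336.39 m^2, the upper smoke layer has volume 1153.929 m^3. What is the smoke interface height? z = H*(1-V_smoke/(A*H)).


V/(A*H) = 0.40055
1 - 0.40055 = 0.59945
z = 8.564 * 0.59945 = 5.1337 m

5.1337 m


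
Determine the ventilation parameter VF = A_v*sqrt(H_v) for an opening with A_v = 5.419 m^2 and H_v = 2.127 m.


sqrt(H_v) = 1.4584
VF = 5.419 * 1.4584 = 7.9032 m^(5/2)

7.9032 m^(5/2)


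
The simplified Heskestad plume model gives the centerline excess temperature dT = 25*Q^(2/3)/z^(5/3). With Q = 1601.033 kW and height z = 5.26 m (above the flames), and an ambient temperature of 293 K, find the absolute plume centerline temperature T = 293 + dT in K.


Q^(2/3) = 136.86
z^(5/3) = 15.909
dT = 25 * 136.86 / 15.909 = 215.06 K
T = 293 + 215.06 = 508.06 K

508.06 K


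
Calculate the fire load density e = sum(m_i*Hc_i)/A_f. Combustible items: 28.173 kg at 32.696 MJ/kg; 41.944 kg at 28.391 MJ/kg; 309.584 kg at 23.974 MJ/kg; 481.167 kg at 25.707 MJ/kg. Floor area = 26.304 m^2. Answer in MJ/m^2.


Total energy = 28.173*32.696 + 41.944*28.391 + 309.584*23.974 + 481.167*25.707
= 921.1444 + 1190.832 + 7421.967 + 12369.36
= 21903.30 MJ
e = 21903.30 / 26.304 = 832.70 MJ/m^2

832.70 MJ/m^2


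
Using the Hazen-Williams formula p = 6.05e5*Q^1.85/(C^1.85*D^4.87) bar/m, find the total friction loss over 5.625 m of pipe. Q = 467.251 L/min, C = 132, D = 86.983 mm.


Q^1.85 = 86830
C^1.85 = 8376.5
D^4.87 = 2.7864e+09
p/m = 0.0022507 bar/m
p_total = 0.0022507 * 5.625 = 0.012660 bar

0.012660 bar


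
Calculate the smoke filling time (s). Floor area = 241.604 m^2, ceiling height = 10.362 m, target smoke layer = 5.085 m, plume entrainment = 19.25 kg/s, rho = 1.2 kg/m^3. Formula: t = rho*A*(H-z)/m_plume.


H - z = 5.277 m
t = 1.2 * 241.604 * 5.277 / 19.25 = 79.477 s

79.477 s


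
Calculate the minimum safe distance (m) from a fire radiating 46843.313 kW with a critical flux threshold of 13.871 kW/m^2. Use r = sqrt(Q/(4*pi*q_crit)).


4*pi*q_crit = 174.31
Q/(4*pi*q_crit) = 268.74
r = sqrt(268.74) = 16.393 m

16.393 m


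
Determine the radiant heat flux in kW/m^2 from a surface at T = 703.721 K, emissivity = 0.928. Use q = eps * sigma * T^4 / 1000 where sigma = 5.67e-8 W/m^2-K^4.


T^4 = 2.4525e+11
q = 0.928 * 5.67e-8 * 2.4525e+11 / 1000 = 12.904 kW/m^2

12.904 kW/m^2


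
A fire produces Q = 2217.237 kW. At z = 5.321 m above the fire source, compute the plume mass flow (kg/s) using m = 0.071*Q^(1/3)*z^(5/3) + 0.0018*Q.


Q^(1/3) = 13.040
z^(5/3) = 16.218
First term = 0.071 * 13.040 * 16.218 = 15.015
Second term = 0.0018 * 2217.237 = 3.9910
m = 19.006 kg/s

19.006 kg/s


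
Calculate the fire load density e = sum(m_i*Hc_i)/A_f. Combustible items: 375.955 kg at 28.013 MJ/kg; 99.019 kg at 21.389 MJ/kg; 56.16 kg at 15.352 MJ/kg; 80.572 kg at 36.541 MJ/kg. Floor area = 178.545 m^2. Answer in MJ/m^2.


Total energy = 375.955*28.013 + 99.019*21.389 + 56.16*15.352 + 80.572*36.541
= 10531.63 + 2117.917 + 862.1683 + 2944.181
= 16455.89 MJ
e = 16455.89 / 178.545 = 92.167 MJ/m^2

92.167 MJ/m^2


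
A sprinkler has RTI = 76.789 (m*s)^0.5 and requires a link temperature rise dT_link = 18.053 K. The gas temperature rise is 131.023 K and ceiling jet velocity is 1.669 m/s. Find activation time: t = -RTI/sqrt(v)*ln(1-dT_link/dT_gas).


dT_link/dT_gas = 0.13778
ln(1 - 0.13778) = -0.14825
t = -76.789 / sqrt(1.669) * -0.14825 = 8.8119 s

8.8119 s


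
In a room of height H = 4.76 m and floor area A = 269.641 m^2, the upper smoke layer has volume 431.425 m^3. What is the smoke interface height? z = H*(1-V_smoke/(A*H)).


V/(A*H) = 0.33613
1 - 0.33613 = 0.66387
z = 4.76 * 0.66387 = 3.1600 m

3.1600 m


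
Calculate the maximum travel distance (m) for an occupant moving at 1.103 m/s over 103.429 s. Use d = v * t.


d = 1.103 * 103.429 = 114.08 m

114.08 m


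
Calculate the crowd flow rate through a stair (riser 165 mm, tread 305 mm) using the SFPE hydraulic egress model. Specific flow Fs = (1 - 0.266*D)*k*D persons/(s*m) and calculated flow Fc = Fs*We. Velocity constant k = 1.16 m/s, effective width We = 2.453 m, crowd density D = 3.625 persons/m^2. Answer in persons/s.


1 - 0.266*D = 1 - 0.266*3.625 = 0.035750
Fs = 0.035750 * 1.16 * 3.625 = 0.15033 persons/(s*m)
Fc = 0.15033 * 2.453 = 0.36876 persons/s

0.36876 persons/s


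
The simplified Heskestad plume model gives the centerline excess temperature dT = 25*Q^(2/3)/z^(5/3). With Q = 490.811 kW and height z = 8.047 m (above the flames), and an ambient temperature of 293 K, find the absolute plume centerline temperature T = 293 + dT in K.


Q^(2/3) = 62.222
z^(5/3) = 32.314
dT = 25 * 62.222 / 32.314 = 48.139 K
T = 293 + 48.139 = 341.14 K

341.14 K


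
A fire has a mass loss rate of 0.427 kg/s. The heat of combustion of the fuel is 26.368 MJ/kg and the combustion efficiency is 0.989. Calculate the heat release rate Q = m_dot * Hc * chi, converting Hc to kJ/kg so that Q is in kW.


Hc = 26.368 MJ/kg = 26.368 * 1000 kJ/kg = 26368 kJ/kg
Q = 0.427 kg/s * 26368 kJ/kg * 0.989 = 11135 kW

11135 kW


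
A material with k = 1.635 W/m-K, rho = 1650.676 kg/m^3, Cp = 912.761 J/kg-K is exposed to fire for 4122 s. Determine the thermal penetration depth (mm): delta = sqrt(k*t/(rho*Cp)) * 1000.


alpha = 1.635 / (1650.676 * 912.761) = 1.0852e-06 m^2/s
alpha * t = 0.0044731
delta = sqrt(0.0044731) * 1000 = 66.881 mm

66.881 mm


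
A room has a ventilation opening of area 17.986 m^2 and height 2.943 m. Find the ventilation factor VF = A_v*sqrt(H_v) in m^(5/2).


sqrt(H_v) = 1.7155
VF = 17.986 * 1.7155 = 30.855 m^(5/2)

30.855 m^(5/2)


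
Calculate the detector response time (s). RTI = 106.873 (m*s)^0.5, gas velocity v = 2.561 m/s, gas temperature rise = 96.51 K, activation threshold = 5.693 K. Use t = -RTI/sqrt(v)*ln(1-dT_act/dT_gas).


dT_act/dT_gas = 0.058989
ln(1 - 0.058989) = -0.060800
t = -106.873 / sqrt(2.561) * -0.060800 = 4.0604 s

4.0604 s


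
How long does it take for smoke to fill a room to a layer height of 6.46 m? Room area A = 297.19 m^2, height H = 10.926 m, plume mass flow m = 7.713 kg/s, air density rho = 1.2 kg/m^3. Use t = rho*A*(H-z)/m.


H - z = 4.466 m
t = 1.2 * 297.19 * 4.466 / 7.713 = 206.50 s

206.50 s


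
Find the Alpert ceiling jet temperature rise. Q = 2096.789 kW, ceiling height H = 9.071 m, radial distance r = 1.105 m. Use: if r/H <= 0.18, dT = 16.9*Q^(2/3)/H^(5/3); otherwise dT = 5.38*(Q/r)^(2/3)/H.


r/H = 1.105 / 9.071 = 0.12182
r/H <= 0.18, so dT = 16.9*Q^(2/3)/H^(5/3)
Q^(2/3) = 163.82
H^(5/3) = 39.454
dT = 16.9 * 163.82 / 39.454 = 70.172 K

70.172 K


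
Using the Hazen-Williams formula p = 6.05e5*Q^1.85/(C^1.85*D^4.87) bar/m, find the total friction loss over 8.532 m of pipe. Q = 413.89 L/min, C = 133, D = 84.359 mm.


Q^1.85 = 69380
C^1.85 = 8494.3
D^4.87 = 2.4003e+09
p/m = 0.0020588 bar/m
p_total = 0.0020588 * 8.532 = 0.017565 bar

0.017565 bar


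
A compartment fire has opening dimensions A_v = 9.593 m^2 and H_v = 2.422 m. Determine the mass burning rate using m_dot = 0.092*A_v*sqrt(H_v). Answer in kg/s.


sqrt(H_v) = 1.5563
m_dot = 0.092 * 9.593 * 1.5563 = 1.3735 kg/s

1.3735 kg/s


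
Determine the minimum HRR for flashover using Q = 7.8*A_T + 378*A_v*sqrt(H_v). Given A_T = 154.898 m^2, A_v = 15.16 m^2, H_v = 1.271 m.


7.8*A_T = 1208.2
sqrt(H_v) = 1.1274
378*A_v*sqrt(H_v) = 6460.5
Q = 1208.2 + 6460.5 = 7668.7 kW

7668.7 kW


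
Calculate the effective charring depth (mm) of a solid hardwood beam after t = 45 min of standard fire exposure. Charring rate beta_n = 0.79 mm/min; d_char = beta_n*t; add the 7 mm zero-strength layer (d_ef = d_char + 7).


d_char = 0.79 * 45 = 35.55 mm
d_ef = 35.55 + 1.0*7 = 42.55 mm

42.55 mm


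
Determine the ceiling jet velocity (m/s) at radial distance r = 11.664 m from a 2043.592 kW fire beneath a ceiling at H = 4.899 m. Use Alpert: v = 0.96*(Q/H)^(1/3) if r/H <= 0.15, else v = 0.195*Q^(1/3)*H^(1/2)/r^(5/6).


r/H = 11.664 / 4.899 = 2.3809
r/H > 0.15, so v = 0.195*Q^(1/3)*H^(1/2)/r^(5/6)
Q^(1/3) = 12.690
H^(1/2) = 2.2134
r^(5/6) = 7.7453
v = 0.195 * 12.690 * 2.2134 / 7.7453 = 0.70715 m/s

0.70715 m/s


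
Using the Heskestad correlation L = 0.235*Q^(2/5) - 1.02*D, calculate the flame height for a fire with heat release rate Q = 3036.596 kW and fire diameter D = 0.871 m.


Q^(2/5) = 24.715
0.235 * Q^(2/5) = 5.8079
1.02 * D = 0.88842
L = 4.9195 m

4.9195 m


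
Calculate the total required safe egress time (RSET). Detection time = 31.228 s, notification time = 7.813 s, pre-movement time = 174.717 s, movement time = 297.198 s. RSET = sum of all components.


Total = 31.228 + 7.813 + 174.717 + 297.198 = 510.956 s

510.956 s


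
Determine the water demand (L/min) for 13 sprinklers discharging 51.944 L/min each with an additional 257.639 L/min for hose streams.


Sprinkler demand = 13 * 51.944 = 675.272 L/min
Total = 675.272 + 257.639 = 932.911 L/min

932.911 L/min


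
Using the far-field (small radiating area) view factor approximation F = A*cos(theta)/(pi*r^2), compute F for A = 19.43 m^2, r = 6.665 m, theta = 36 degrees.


cos(36 deg) = 0.80902
pi*r^2 = 139.56
F = 19.43 * 0.80902 / 139.56 = 0.11264

0.11264


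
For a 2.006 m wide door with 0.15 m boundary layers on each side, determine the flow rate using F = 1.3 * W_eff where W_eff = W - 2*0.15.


W_eff = 2.006 - 0.30 = 1.706 m
F = 1.3 * 1.706 = 2.2178 persons/s

2.2178 persons/s


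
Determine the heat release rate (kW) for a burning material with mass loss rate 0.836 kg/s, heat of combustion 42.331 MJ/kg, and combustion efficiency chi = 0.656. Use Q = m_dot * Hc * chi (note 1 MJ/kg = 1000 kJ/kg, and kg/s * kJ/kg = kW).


Hc = 42.331 MJ/kg = 42.331 * 1000 kJ/kg = 42331 kJ/kg
Q = 0.836 kg/s * 42331 kJ/kg * 0.656 = 23215 kW

23215 kW


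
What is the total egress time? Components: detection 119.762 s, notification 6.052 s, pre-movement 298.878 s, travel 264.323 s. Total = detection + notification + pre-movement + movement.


Total = 119.762 + 6.052 + 298.878 + 264.323 = 689.015 s

689.015 s


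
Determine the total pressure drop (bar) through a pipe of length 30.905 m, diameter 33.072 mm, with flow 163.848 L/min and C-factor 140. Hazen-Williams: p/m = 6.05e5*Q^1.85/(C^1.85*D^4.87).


Q^1.85 = 12494
C^1.85 = 9339.8
D^4.87 = 2.5106e+07
p/m = 0.032238 bar/m
p_total = 0.032238 * 30.905 = 0.99630 bar

0.99630 bar


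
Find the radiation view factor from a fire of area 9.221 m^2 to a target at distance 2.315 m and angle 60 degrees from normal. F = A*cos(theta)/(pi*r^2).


cos(60 deg) = 0.5
pi*r^2 = 16.837
F = 9.221 * 0.5 / 16.837 = 0.27384

0.27384


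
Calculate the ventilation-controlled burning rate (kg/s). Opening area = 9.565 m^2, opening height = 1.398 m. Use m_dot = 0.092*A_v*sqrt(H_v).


sqrt(H_v) = 1.1824
m_dot = 0.092 * 9.565 * 1.1824 = 1.0405 kg/s

1.0405 kg/s


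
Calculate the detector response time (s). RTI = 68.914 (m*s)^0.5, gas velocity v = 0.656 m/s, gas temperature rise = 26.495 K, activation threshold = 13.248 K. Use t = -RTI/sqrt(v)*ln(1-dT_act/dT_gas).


dT_act/dT_gas = 0.50002
ln(1 - 0.50002) = -0.69318
t = -68.914 / sqrt(0.656) * -0.69318 = 58.980 s

58.980 s


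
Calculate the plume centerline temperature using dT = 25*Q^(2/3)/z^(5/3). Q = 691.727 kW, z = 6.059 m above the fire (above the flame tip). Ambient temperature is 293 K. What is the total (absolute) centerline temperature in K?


Q^(2/3) = 78.215
z^(5/3) = 20.137
dT = 25 * 78.215 / 20.137 = 97.102 K
T = 293 + 97.102 = 390.10 K

390.10 K


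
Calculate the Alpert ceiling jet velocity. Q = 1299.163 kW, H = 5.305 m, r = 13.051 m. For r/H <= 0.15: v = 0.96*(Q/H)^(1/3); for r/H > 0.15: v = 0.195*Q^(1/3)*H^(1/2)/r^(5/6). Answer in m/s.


r/H = 13.051 / 5.305 = 2.4601
r/H > 0.15, so v = 0.195*Q^(1/3)*H^(1/2)/r^(5/6)
Q^(1/3) = 10.912
H^(1/2) = 2.3033
r^(5/6) = 8.5056
v = 0.195 * 10.912 * 2.3033 / 8.5056 = 0.57619 m/s

0.57619 m/s


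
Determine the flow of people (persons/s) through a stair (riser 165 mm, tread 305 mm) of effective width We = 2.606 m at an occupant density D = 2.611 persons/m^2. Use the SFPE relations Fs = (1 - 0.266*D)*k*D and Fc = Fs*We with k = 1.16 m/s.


1 - 0.266*D = 1 - 0.266*2.611 = 0.30547
Fs = 0.30547 * 1.16 * 2.611 = 0.92521 persons/(s*m)
Fc = 0.92521 * 2.606 = 2.4111 persons/s

2.4111 persons/s


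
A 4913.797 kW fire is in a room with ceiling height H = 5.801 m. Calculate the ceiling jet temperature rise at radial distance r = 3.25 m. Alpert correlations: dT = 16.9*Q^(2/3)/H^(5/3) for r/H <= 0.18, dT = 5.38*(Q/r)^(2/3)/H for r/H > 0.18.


r/H = 3.25 / 5.801 = 0.56025
r/H > 0.18, so dT = 5.38*(Q/r)^(2/3)/H
Q/r = 1511.9
(Q/r)^(2/3) = 131.73
dT = 5.38 * 131.73 / 5.801 = 122.17 K

122.17 K


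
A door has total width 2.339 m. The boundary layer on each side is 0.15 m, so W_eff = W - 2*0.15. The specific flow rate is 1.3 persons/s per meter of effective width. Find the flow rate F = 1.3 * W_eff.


W_eff = 2.339 - 0.30 = 2.039 m
F = 1.3 * 2.039 = 2.6507 persons/s

2.6507 persons/s


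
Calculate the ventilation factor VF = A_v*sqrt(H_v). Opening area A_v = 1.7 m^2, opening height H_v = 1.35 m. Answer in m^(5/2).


sqrt(H_v) = 1.1619
VF = 1.7 * 1.1619 = 1.9752 m^(5/2)

1.9752 m^(5/2)


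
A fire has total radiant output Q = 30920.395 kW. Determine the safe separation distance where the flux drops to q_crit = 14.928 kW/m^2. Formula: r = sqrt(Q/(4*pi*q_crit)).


4*pi*q_crit = 187.59
Q/(4*pi*q_crit) = 164.83
r = sqrt(164.83) = 12.839 m

12.839 m


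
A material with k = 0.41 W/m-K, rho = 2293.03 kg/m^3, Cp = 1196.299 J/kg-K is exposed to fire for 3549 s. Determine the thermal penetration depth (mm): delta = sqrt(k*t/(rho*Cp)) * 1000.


alpha = 0.41 / (2293.03 * 1196.299) = 1.4946e-07 m^2/s
alpha * t = 0.00053045
delta = sqrt(0.00053045) * 1000 = 23.031 mm

23.031 mm


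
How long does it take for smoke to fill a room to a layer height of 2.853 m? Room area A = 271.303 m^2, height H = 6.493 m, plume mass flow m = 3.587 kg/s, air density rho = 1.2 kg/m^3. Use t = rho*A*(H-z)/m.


H - z = 3.64 m
t = 1.2 * 271.303 * 3.64 / 3.587 = 330.37 s

330.37 s


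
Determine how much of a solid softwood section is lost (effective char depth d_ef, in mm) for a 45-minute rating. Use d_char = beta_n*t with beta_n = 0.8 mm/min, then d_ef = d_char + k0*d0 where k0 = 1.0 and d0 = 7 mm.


d_char = 0.8 * 45 = 36 mm
d_ef = 36 + 1.0*7 = 43 mm

43 mm


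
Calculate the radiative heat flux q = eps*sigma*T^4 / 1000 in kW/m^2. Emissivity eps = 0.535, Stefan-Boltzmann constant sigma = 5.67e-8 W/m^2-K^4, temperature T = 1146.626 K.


T^4 = 1.7286e+12
q = 0.535 * 5.67e-8 * 1.7286e+12 / 1000 = 52.435 kW/m^2

52.435 kW/m^2


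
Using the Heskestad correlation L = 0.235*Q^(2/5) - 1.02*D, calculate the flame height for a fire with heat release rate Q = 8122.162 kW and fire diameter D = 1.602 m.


Q^(2/5) = 36.633
0.235 * Q^(2/5) = 8.6087
1.02 * D = 1.6340
L = 6.9746 m

6.9746 m


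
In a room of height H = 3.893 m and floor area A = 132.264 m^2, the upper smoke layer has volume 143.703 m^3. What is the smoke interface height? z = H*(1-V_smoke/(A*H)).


V/(A*H) = 0.27909
1 - 0.27909 = 0.72091
z = 3.893 * 0.72091 = 2.8065 m

2.8065 m


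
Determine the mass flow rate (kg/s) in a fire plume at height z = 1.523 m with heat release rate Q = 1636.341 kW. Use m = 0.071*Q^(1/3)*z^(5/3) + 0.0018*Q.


Q^(1/3) = 11.784
z^(5/3) = 2.0160
First term = 0.071 * 11.784 * 2.0160 = 1.6867
Second term = 0.0018 * 1636.341 = 2.9454
m = 4.6322 kg/s

4.6322 kg/s


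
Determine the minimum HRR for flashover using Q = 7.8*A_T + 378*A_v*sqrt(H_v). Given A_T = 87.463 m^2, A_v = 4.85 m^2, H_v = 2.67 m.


7.8*A_T = 682.21
sqrt(H_v) = 1.6340
378*A_v*sqrt(H_v) = 2995.6
Q = 682.21 + 2995.6 = 3677.8 kW

3677.8 kW


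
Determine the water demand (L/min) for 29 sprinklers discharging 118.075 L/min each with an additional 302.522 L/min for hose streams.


Sprinkler demand = 29 * 118.075 = 3424.175 L/min
Total = 3424.175 + 302.522 = 3726.697 L/min

3726.697 L/min


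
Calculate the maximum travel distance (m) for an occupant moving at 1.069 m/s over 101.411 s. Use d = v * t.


d = 1.069 * 101.411 = 108.41 m

108.41 m


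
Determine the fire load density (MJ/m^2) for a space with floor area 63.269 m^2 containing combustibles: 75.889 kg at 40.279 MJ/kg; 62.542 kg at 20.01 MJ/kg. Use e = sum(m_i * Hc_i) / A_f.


Total energy = 75.889*40.279 + 62.542*20.01
= 3056.733 + 1251.465
= 4308.198 MJ
e = 4308.198 / 63.269 = 68.093 MJ/m^2

68.093 MJ/m^2


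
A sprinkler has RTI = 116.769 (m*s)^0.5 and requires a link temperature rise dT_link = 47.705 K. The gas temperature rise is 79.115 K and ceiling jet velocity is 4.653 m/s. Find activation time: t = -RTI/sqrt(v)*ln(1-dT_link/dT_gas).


dT_link/dT_gas = 0.60298
ln(1 - 0.60298) = -0.92378
t = -116.769 / sqrt(4.653) * -0.92378 = 50.007 s

50.007 s
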